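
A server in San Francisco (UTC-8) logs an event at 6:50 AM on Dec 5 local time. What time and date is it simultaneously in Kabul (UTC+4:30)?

7:20 PM on Dec 5

Kabul is 12:30 ahead of San Francisco.
Shift by the zone difference: 6:50 AM + 12:30 = 7:20 PM on Dec 5 in Kabul.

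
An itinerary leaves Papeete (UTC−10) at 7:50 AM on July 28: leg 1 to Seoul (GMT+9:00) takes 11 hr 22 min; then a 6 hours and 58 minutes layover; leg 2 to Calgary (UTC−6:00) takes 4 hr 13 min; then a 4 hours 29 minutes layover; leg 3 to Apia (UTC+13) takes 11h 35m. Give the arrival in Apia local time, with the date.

9:27 PM on July 30

Convert departure to UTC: 7:50 AM + 10:00 = 5:50 PM UTC on Jul 28.
Add 11 hours 22 minutes leg 1 → 5:12 AM UTC (Jul 29).
Add 6 hours and 58 minutes layover in Seoul → 12:10 PM UTC.
Add 4 hours 13 minutes leg 2 → 4:23 PM UTC.
Add 4 hours 29 minutes layover in Calgary → 8:52 PM UTC.
Add 11 hours 35 minutes leg 3 → 8:27 AM UTC (Jul 30).
Apia is UTC+13:00, so local arrival = 8:27 AM + 13:00 = 9:27 PM on Jul 30.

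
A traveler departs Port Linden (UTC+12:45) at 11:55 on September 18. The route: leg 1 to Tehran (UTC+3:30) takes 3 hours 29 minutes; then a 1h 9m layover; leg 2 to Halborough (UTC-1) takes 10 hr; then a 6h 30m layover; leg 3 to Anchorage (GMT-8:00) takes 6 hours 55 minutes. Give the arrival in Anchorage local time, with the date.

Convert departure to UTC: 11:55 − 12:45 = 23:10 UTC on Sep 17.
Add 3 hours and 29 minutes leg 1 → 02:39 UTC (Sep 18).
Add 1 hour 9 minutes layover in Tehran → 03:48 UTC.
Add 10 hours leg 2 → 13:48 UTC.
Add 6 hours 30 minutes layover in Halborough → 20:18 UTC.
Add 6 hours 55 minutes leg 3 → 03:13 UTC (Sep 19).
Anchorage is UTC−8:00, so local arrival = 03:13 − 8:00 = 19:13 on Sep 18.

19:13 on Sep 18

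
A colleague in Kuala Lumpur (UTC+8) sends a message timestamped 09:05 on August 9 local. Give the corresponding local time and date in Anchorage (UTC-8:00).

Anchorage is 16:00 behind Kuala Lumpur.
Shift by the zone difference: 09:05 − 16:00 = 17:05 on Aug 8 in Anchorage.

17:05 on Aug 8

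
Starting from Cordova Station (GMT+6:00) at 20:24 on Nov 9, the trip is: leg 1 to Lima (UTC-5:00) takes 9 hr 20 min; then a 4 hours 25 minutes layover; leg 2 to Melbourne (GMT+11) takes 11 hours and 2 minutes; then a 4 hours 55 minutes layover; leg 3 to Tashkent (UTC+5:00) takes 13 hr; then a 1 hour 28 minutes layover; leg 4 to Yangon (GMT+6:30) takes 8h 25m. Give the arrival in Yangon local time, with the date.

01:29 on Nov 12

Convert departure to UTC: 20:24 − 6:00 = 14:24 UTC on Nov 9.
Add 9 hours and 20 minutes leg 1 → 23:44 UTC.
Add 4 hours 25 minutes layover in Lima → 04:09 UTC (Nov 10).
Add 11 hours 2 minutes leg 2 → 15:11 UTC.
Add 4 hours and 55 minutes layover in Melbourne → 20:06 UTC.
Add 13 hours leg 3 → 09:06 UTC (Nov 11).
Add 1 hour 28 minutes layover in Tashkent → 10:34 UTC.
Add 8 hours and 25 minutes leg 4 → 18:59 UTC.
Yangon is UTC+6:30, so local arrival = 18:59 + 6:30 = 01:29 on Nov 12.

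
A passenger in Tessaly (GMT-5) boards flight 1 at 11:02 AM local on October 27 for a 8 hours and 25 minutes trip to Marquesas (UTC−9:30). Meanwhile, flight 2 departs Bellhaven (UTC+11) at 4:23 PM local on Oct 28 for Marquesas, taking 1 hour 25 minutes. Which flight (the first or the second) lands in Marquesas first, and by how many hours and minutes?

the first, by 6 hours 21 minutes

Flight 1 in UTC: 11:02 AM + 5:00 = 4:02 PM on Oct 27.
+8 hours and 25 minutes → arrive 12:27 AM UTC on Oct 28.
Flight 2 in UTC: 4:23 PM − 11:00 = 5:23 AM on Oct 28.
+1 hour and 25 minutes → arrive 6:48 AM UTC on Oct 28.
Flight 1 lands earlier by 6 hours 21 minutes.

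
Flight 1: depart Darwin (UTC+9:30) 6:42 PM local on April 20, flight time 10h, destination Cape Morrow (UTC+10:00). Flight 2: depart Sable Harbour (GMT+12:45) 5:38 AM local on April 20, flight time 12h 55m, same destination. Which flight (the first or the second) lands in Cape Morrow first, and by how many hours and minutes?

the second, by 13 hours 24 minutes

Flight 1 in UTC: 6:42 PM − 9:30 = 9:12 AM on Apr 20.
+10 hours → arrive 7:12 PM UTC on Apr 20.
Flight 2 in UTC: 5:38 AM − 12:45 = 4:53 PM on Apr 19.
+12 hours and 55 minutes → arrive 5:48 AM UTC on Apr 20.
Flight 2 lands earlier by 13 hours 24 minutes.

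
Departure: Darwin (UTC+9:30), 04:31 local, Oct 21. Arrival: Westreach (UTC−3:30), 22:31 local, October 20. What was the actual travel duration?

Departure in UTC: 04:31 − 9:30 = 19:01 on Oct 20.
Arrival in UTC: 22:31 + 3:30 = 02:01 on Oct 21.
Elapsed = 02:01 − 19:01 (+1 day) = 7 hours.

7 hours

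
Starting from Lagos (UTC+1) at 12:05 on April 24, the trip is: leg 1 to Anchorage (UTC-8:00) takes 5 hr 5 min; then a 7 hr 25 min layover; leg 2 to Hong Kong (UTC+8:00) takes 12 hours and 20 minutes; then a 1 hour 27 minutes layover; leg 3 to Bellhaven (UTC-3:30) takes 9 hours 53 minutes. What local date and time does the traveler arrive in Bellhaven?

19:45 on Apr 25

Convert departure to UTC: 12:05 − 1:00 = 11:05 UTC on Apr 24.
Add 5 hours 5 minutes leg 1 → 16:10 UTC.
Add 7 hours 25 minutes layover in Anchorage → 23:35 UTC.
Add 12 hours 20 minutes leg 2 → 11:55 UTC (Apr 25).
Add 1 hour 27 minutes layover in Hong Kong → 13:22 UTC.
Add 9 hours 53 minutes leg 3 → 23:15 UTC.
Bellhaven is UTC−3:30, so local arrival = 23:15 − 3:30 = 19:45 on Apr 25.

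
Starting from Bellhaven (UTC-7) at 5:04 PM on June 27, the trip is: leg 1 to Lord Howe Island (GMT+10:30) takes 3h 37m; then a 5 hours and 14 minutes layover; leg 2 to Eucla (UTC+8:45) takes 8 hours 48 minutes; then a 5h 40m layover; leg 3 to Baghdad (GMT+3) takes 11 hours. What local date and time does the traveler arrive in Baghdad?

1:23 PM on June 29

Convert departure to UTC: 5:04 PM + 7:00 = 12:04 AM UTC on Jun 28.
Add 3 hours 37 minutes leg 1 → 3:41 AM UTC.
Add 5 hours 14 minutes layover in Lord Howe Island → 8:55 AM UTC.
Add 8 hours 48 minutes leg 2 → 5:43 PM UTC.
Add 5 hours and 40 minutes layover in Eucla → 11:23 PM UTC.
Add 11 hours leg 3 → 10:23 AM UTC (Jun 29).
Baghdad is UTC+3:00, so local arrival = 10:23 AM + 3:00 = 1:23 PM on Jun 29.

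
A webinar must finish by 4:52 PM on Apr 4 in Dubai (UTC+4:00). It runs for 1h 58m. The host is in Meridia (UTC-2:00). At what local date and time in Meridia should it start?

8:54 AM on April 4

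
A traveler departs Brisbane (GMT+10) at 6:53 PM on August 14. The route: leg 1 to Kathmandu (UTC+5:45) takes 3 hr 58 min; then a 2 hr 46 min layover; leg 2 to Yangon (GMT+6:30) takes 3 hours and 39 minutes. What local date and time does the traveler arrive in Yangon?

Convert departure to UTC: 6:53 PM − 10:00 = 8:53 AM UTC on Aug 14.
Add 3 hours 58 minutes leg 1 → 12:51 PM UTC.
Add 2 hours 46 minutes layover in Kathmandu → 3:37 PM UTC.
Add 3 hours 39 minutes leg 2 → 7:16 PM UTC.
Yangon is UTC+6:30, so local arrival = 7:16 PM + 6:30 = 1:46 AM on Aug 15.

1:46 AM on August 15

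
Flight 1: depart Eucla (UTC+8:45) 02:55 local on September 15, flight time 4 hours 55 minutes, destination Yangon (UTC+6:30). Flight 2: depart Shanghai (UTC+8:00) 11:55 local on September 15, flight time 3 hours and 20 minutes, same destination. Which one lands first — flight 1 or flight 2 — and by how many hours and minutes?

Flight 1 in UTC: 02:55 − 8:45 = 18:10 on Sep 14.
+4 hours and 55 minutes → arrive 23:05 UTC on Sep 14.
Flight 2 in UTC: 11:55 − 8:00 = 03:55 on Sep 15.
+3 hours 20 minutes → arrive 07:15 UTC on Sep 15.
Flight 1 lands earlier by 8 hours 10 minutes.

the first, by 8 hours 10 minutes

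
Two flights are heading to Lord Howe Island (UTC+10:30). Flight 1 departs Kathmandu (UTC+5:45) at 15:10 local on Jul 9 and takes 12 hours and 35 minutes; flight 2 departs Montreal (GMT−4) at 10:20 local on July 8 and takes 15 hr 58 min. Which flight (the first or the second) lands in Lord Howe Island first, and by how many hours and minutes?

the second, by 15 hours 42 minutes

Flight 1 in UTC: 15:10 − 5:45 = 09:25 on Jul 9.
+12 hours 35 minutes → arrive 22:00 UTC on Jul 9.
Flight 2 in UTC: 10:20 + 4:00 = 14:20 on Jul 8.
+15 hours and 58 minutes → arrive 06:18 UTC on Jul 9.
Flight 2 lands earlier by 15 hours 42 minutes.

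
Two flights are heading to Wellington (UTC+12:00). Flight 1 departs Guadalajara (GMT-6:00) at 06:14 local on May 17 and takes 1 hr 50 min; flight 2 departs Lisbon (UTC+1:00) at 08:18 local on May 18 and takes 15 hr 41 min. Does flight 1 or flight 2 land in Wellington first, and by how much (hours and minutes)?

the first, by 32 hours 55 minutes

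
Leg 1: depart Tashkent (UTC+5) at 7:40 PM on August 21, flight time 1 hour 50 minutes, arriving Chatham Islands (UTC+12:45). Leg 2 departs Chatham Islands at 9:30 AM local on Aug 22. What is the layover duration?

4 hours 15 minutes

Convert departure to UTC: 7:40 PM − 5:00 = 2:40 PM UTC on Aug 21.
Add 1 hour and 50 minutes flight time → 4:30 PM UTC.
Chatham Islands is UTC+12:45, so local arrival = 4:30 PM + 12:45 = 5:15 AM on Aug 22.
Layover = 9:30 AM − 5:15 AM = 4 hours 15 minutes.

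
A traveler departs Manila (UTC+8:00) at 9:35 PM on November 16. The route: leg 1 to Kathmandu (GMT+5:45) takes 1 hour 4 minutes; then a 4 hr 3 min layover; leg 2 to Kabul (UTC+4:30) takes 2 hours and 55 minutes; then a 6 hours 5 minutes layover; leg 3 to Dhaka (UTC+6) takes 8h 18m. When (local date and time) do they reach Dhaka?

Convert departure to UTC: 9:35 PM − 8:00 = 1:35 PM UTC on Nov 16.
Add 1 hour 4 minutes leg 1 → 2:39 PM UTC.
Add 4 hours 3 minutes layover in Kathmandu → 6:42 PM UTC.
Add 2 hours and 55 minutes leg 2 → 9:37 PM UTC.
Add 6 hours 5 minutes layover in Kabul → 3:42 AM UTC (Nov 17).
Add 8 hours 18 minutes leg 3 → 12:00 PM UTC.
Dhaka is UTC+6:00, so local arrival = 12:00 PM + 6:00 = 6:00 PM on Nov 17.

6:00 PM on Nov 17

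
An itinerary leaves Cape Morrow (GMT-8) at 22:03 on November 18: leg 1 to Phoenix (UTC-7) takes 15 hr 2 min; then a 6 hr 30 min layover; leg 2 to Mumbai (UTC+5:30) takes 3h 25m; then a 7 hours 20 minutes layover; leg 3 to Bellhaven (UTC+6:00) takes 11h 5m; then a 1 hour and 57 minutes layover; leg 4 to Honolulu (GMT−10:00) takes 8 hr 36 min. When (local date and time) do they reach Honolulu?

01:58 on Nov 21

Convert departure to UTC: 22:03 + 8:00 = 06:03 UTC on Nov 19.
Add 15 hours and 2 minutes leg 1 → 21:05 UTC.
Add 6 hours 30 minutes layover in Phoenix → 03:35 UTC (Nov 20).
Add 3 hours and 25 minutes leg 2 → 07:00 UTC.
Add 7 hours 20 minutes layover in Mumbai → 14:20 UTC.
Add 11 hours 5 minutes leg 3 → 01:25 UTC (Nov 21).
Add 1 hour and 57 minutes layover in Bellhaven → 03:22 UTC.
Add 8 hours 36 minutes leg 4 → 11:58 UTC.
Honolulu is UTC−10:00, so local arrival = 11:58 − 10:00 = 01:58 on Nov 21.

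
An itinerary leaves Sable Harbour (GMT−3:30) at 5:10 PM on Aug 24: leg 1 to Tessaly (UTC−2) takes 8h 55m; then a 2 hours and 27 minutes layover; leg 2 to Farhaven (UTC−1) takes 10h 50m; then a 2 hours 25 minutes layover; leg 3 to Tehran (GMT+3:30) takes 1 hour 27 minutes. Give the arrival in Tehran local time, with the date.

Convert departure to UTC: 5:10 PM + 3:30 = 8:40 PM UTC on Aug 24.
Add 8 hours and 55 minutes leg 1 → 5:35 AM UTC (Aug 25).
Add 2 hours 27 minutes layover in Tessaly → 8:02 AM UTC.
Add 10 hours 50 minutes leg 2 → 6:52 PM UTC.
Add 2 hours and 25 minutes layover in Farhaven → 9:17 PM UTC.
Add 1 hour and 27 minutes leg 3 → 10:44 PM UTC.
Tehran is UTC+3:30, so local arrival = 10:44 PM + 3:30 = 2:14 AM on Aug 26.

2:14 AM on August 26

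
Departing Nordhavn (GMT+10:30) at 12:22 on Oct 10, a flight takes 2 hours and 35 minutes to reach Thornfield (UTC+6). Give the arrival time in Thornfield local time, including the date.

10:27 on Oct 10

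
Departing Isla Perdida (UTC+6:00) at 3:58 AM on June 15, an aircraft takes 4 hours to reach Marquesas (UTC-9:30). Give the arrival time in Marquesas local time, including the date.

4:28 PM on June 14

Convert departure to UTC: 3:58 AM − 6:00 = 9:58 PM UTC on Jun 14.
Add 4 hours travel time → 1:58 AM UTC (Jun 15).
Marquesas is UTC−9:30, so local arrival = 1:58 AM − 9:30 = 4:28 PM on Jun 14.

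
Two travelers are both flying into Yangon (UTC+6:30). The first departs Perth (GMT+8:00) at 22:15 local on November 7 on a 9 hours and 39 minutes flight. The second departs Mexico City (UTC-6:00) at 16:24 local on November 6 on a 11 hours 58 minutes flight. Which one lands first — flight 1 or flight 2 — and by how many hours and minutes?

the second, by 13 hours 32 minutes

Flight 1 in UTC: 22:15 − 8:00 = 14:15 on Nov 7.
+9 hours 39 minutes → arrive 23:54 UTC on Nov 7.
Flight 2 in UTC: 16:24 + 6:00 = 22:24 on Nov 6.
+11 hours 58 minutes → arrive 10:22 UTC on Nov 7.
Flight 2 lands earlier by 13 hours 32 minutes.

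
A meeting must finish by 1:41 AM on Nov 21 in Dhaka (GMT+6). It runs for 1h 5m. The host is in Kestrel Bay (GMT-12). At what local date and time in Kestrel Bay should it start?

6:36 AM on November 20

Target end time in UTC: 1:41 AM − 6:00 = 7:41 PM on Nov 20.
Subtract 1 hour and 5 minutes → start 6:36 PM UTC on Nov 20.
Kestrel Bay is UTC−12:00: 6:36 PM − 12:00 = 6:36 AM on Nov 20.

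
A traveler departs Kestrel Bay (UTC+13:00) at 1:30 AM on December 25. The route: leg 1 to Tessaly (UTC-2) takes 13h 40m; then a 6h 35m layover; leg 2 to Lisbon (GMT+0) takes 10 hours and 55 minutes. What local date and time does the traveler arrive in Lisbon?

7:40 PM on December 25

Convert departure to UTC: 1:30 AM − 13:00 = 12:30 PM UTC on Dec 24.
Add 13 hours 40 minutes leg 1 → 2:10 AM UTC (Dec 25).
Add 6 hours 35 minutes layover in Tessaly → 8:45 AM UTC.
Add 10 hours 55 minutes leg 2 → 7:40 PM UTC.
Lisbon is UTC+0, so local arrival is the same: 7:40 PM on Dec 25.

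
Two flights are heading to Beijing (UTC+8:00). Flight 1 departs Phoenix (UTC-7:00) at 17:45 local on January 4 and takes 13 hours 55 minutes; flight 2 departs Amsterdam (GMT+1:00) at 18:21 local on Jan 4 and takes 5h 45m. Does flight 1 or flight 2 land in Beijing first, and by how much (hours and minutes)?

the second, by 15 hours 34 minutes

Flight 1 in UTC: 17:45 + 7:00 = 00:45 on Jan 5.
+13 hours 55 minutes → arrive 14:40 UTC on Jan 5.
Flight 2 in UTC: 18:21 − 1:00 = 17:21 on Jan 4.
+5 hours 45 minutes → arrive 23:06 UTC on Jan 4.
Flight 2 lands earlier by 15 hours 34 minutes.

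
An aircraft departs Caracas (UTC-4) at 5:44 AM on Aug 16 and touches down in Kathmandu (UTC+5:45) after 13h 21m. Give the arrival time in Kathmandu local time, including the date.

Convert departure to UTC: 5:44 AM + 4:00 = 9:44 AM UTC on Aug 16.
Add 13 hours 21 minutes travel time → 11:05 PM UTC.
Kathmandu is UTC+5:45, so local arrival = 11:05 PM + 5:45 = 4:50 AM on Aug 17.

4:50 AM on August 17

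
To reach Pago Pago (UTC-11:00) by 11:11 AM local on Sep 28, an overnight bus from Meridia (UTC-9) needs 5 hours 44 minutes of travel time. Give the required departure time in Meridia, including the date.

Target arrival in UTC: 11:11 AM + 11:00 = 10:11 PM on Sep 28.
Subtract 5 hours 44 minutes → departure 4:27 PM UTC on Sep 28.
Meridia is UTC−9:00: 4:27 PM − 9:00 = 7:27 AM on Sep 28.

7:27 AM on September 28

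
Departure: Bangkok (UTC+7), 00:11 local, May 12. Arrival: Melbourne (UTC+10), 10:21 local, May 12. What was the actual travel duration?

7 hours 10 minutes

Departure in UTC: 00:11 − 7:00 = 17:11 on May 11.
Arrival in UTC: 10:21 − 10:00 = 00:21 on May 12.
Elapsed = 00:21 − 17:11 (+1 day) = 7 hours 10 minutes.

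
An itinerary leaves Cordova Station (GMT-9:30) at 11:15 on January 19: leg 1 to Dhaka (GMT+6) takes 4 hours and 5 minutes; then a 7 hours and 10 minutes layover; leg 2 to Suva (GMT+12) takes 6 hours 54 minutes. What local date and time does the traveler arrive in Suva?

02:54 on Jan 21

Convert departure to UTC: 11:15 + 9:30 = 20:45 UTC on Jan 19.
Add 4 hours 5 minutes leg 1 → 00:50 UTC (Jan 20).
Add 7 hours and 10 minutes layover in Dhaka → 08:00 UTC.
Add 6 hours and 54 minutes leg 2 → 14:54 UTC.
Suva is UTC+12:00, so local arrival = 14:54 + 12:00 = 02:54 on Jan 21.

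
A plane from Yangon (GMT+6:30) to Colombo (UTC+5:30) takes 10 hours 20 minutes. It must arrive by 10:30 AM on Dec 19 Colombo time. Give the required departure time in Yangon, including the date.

1:10 AM on December 19

Target arrival in UTC: 10:30 AM − 5:30 = 5:00 AM on Dec 19.
Subtract 10 hours 20 minutes → departure 6:40 PM UTC on Dec 18.
Yangon is UTC+6:30: 6:40 PM + 6:30 = 1:10 AM on Dec 19.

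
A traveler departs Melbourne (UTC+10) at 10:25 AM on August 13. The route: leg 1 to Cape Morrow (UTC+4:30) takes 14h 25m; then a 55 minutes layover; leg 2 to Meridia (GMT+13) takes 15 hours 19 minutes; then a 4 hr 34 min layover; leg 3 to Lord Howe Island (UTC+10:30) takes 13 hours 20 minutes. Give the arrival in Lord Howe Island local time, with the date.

Convert departure to UTC: 10:25 AM − 10:00 = 12:25 AM UTC on Aug 13.
Add 14 hours and 25 minutes leg 1 → 2:50 PM UTC.
Add 55 minutes layover in Cape Morrow → 3:45 PM UTC.
Add 15 hours 19 minutes leg 2 → 7:04 AM UTC (Aug 14).
Add 4 hours and 34 minutes layover in Meridia → 11:38 AM UTC.
Add 13 hours 20 minutes leg 3 → 12:58 AM UTC (Aug 15).
Lord Howe Island is UTC+10:30, so local arrival = 12:58 AM + 10:30 = 11:28 AM on Aug 15.

11:28 AM on August 15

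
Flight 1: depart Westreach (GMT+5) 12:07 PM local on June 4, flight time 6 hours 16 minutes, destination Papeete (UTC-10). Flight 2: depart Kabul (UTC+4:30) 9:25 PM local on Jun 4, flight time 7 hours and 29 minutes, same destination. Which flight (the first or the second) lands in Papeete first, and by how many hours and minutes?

Flight 1 in UTC: 12:07 PM − 5:00 = 7:07 AM on Jun 4.
+6 hours 16 minutes → arrive 1:23 PM UTC on Jun 4.
Flight 2 in UTC: 9:25 PM − 4:30 = 4:55 PM on Jun 4.
+7 hours 29 minutes → arrive 12:24 AM UTC on Jun 5.
Flight 1 lands earlier by 11 hours 1 minute.

the first, by 11 hours 1 minute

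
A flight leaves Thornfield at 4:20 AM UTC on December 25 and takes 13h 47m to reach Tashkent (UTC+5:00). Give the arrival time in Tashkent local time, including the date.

Departure is given in UTC: 4:20 AM on Dec 25.
Add 13 hours 47 minutes → 6:07 PM UTC.
Tashkent is UTC+5:00: 6:07 PM + 5:00 = 11:07 PM on Dec 25.

11:07 PM on Dec 25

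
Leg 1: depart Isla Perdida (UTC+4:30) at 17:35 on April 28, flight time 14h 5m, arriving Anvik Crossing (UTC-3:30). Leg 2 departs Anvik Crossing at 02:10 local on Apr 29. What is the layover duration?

Convert departure to UTC: 17:35 − 4:30 = 13:05 UTC on Apr 28.
Add 14 hours 5 minutes flight time → 03:10 UTC (Apr 29).
Anvik Crossing is UTC−3:30, so local arrival = 03:10 − 3:30 = 23:40 on Apr 28.
Layover = 02:10 − 23:40 (+1 day) = 2 hours 30 minutes.

2 hours 30 minutes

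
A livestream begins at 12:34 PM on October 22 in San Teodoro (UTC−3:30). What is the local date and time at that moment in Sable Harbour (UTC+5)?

9:04 PM on October 22

In UTC: 12:34 PM + 3:30 = 4:04 PM on Oct 22.
Sable Harbour is UTC+5:00: 4:04 PM + 5:00 = 9:04 PM on Oct 22.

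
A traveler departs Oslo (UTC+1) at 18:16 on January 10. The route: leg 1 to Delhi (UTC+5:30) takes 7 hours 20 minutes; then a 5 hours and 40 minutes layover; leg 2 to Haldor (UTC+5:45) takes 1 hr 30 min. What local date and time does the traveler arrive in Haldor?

Convert departure to UTC: 18:16 − 1:00 = 17:16 UTC on Jan 10.
Add 7 hours 20 minutes leg 1 → 00:36 UTC (Jan 11).
Add 5 hours and 40 minutes layover in Delhi → 06:16 UTC.
Add 1 hour and 30 minutes leg 2 → 07:46 UTC.
Haldor is UTC+5:45, so local arrival = 07:46 + 5:45 = 13:31 on Jan 11.

13:31 on Jan 11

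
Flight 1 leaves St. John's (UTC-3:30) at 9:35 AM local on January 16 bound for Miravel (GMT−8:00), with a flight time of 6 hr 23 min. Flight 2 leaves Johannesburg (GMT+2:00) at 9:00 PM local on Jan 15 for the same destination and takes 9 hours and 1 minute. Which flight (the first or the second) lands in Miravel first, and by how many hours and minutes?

Flight 1 in UTC: 9:35 AM + 3:30 = 1:05 PM on Jan 16.
+6 hours 23 minutes → arrive 7:28 PM UTC on Jan 16.
Flight 2 in UTC: 9:00 PM − 2:00 = 7:00 PM on Jan 15.
+9 hours 1 minute → arrive 4:01 AM UTC on Jan 16.
Flight 2 lands earlier by 15 hours 27 minutes.

the second, by 15 hours 27 minutes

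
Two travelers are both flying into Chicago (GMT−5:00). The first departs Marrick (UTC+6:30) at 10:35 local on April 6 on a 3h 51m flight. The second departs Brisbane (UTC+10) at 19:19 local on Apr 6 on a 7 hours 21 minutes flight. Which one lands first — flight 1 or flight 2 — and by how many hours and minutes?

the first, by 8 hours 44 minutes

Flight 1 in UTC: 10:35 − 6:30 = 04:05 on Apr 6.
+3 hours and 51 minutes → arrive 07:56 UTC on Apr 6.
Flight 2 in UTC: 19:19 − 10:00 = 09:19 on Apr 6.
+7 hours 21 minutes → arrive 16:40 UTC on Apr 6.
Flight 1 lands earlier by 8 hours 44 minutes.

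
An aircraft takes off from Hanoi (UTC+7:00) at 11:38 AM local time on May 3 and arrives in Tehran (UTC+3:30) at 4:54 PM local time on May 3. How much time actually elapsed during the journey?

Tehran is 3:30 behind Hanoi.
Clock-face elapsed time (ignoring zones) is 5 hours 16 minutes.
Actual elapsed = 5 hours 16 minutes + 3:30 = 8 hours 46 minutes.

8 hours 46 minutes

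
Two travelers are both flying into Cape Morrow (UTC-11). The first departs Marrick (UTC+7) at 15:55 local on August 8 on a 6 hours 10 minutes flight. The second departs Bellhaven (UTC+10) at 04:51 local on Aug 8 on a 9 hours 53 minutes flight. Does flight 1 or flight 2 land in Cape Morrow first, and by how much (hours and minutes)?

the second, by 10 hours 21 minutes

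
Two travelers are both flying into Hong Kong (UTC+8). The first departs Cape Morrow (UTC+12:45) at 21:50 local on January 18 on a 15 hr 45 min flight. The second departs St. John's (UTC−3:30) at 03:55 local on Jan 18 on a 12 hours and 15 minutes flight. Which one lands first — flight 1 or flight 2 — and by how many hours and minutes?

the second, by 5 hours 10 minutes

Flight 1 in UTC: 21:50 − 12:45 = 09:05 on Jan 18.
+15 hours 45 minutes → arrive 00:50 UTC on Jan 19.
Flight 2 in UTC: 03:55 + 3:30 = 07:25 on Jan 18.
+12 hours and 15 minutes → arrive 19:40 UTC on Jan 18.
Flight 2 lands earlier by 5 hours 10 minutes.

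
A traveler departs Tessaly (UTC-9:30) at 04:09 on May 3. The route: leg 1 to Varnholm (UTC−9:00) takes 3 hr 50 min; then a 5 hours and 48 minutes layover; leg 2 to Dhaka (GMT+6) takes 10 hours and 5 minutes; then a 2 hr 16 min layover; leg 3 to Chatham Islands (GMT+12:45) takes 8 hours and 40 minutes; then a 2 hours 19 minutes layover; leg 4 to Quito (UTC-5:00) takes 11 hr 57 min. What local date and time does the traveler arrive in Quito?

Convert departure to UTC: 04:09 + 9:30 = 13:39 UTC on May 3.
Add 3 hours and 50 minutes leg 1 → 17:29 UTC.
Add 5 hours and 48 minutes layover in Varnholm → 23:17 UTC.
Add 10 hours 5 minutes leg 2 → 09:22 UTC (May 4).
Add 2 hours 16 minutes layover in Dhaka → 11:38 UTC.
Add 8 hours 40 minutes leg 3 → 20:18 UTC.
Add 2 hours and 19 minutes layover in Chatham Islands → 22:37 UTC.
Add 11 hours 57 minutes leg 4 → 10:34 UTC (May 5).
Quito is UTC−5:00, so local arrival = 10:34 − 5:00 = 05:34 on May 5.

05:34 on May 5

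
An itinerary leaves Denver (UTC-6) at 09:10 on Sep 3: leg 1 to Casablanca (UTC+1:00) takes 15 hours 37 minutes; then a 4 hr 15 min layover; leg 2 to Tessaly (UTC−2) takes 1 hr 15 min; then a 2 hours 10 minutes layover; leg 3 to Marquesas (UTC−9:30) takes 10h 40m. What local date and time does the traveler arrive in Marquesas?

15:37 on September 4

Convert departure to UTC: 09:10 + 6:00 = 15:10 UTC on Sep 3.
Add 15 hours 37 minutes leg 1 → 06:47 UTC (Sep 4).
Add 4 hours and 15 minutes layover in Casablanca → 11:02 UTC.
Add 1 hour 15 minutes leg 2 → 12:17 UTC.
Add 2 hours and 10 minutes layover in Tessaly → 14:27 UTC.
Add 10 hours and 40 minutes leg 3 → 01:07 UTC (Sep 5).
Marquesas is UTC−9:30, so local arrival = 01:07 − 9:30 = 15:37 on Sep 4.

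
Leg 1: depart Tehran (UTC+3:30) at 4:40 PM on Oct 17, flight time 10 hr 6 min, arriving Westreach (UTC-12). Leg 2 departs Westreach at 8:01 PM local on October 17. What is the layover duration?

Convert departure to UTC: 4:40 PM − 3:30 = 1:10 PM UTC on Oct 17.
Add 10 hours and 6 minutes flight time → 11:16 PM UTC.
Westreach is UTC−12:00, so local arrival = 11:16 PM − 12:00 = 11:16 AM on Oct 17.
Layover = 8:01 PM − 11:16 AM = 8 hours 45 minutes.

8 hours 45 minutes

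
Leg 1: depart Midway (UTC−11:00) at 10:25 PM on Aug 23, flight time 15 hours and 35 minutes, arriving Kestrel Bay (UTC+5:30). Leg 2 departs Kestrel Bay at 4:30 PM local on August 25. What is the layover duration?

Convert departure to UTC: 10:25 PM + 11:00 = 9:25 AM UTC on Aug 24.
Add 15 hours 35 minutes flight time → 1:00 AM UTC (Aug 25).
Kestrel Bay is UTC+5:30, so local arrival = 1:00 AM + 5:30 = 6:30 AM on Aug 25.
Layover = 4:30 PM − 6:30 AM = 10 hours.

10 hours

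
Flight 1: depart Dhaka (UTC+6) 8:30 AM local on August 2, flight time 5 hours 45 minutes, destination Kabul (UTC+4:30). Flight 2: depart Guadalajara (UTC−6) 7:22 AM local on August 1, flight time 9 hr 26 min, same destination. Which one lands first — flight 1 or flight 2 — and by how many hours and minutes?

Flight 1 in UTC: 8:30 AM − 6:00 = 2:30 AM on Aug 2.
+5 hours 45 minutes → arrive 8:15 AM UTC on Aug 2.
Flight 2 in UTC: 7:22 AM + 6:00 = 1:22 PM on Aug 1.
+9 hours 26 minutes → arrive 10:48 PM UTC on Aug 1.
Flight 2 lands earlier by 9 hours 27 minutes.

the second, by 9 hours 27 minutes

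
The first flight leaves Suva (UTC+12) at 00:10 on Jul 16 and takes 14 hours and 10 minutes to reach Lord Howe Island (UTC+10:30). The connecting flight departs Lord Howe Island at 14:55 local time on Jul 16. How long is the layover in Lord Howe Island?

2 hours 5 minutes

Convert departure to UTC: 00:10 − 12:00 = 12:10 UTC on Jul 15.
Add 14 hours 10 minutes flight time → 02:20 UTC (Jul 16).
Lord Howe Island is UTC+10:30, so local arrival = 02:20 + 10:30 = 12:50 on Jul 16.
Layover = 14:55 − 12:50 = 2 hours 5 minutes.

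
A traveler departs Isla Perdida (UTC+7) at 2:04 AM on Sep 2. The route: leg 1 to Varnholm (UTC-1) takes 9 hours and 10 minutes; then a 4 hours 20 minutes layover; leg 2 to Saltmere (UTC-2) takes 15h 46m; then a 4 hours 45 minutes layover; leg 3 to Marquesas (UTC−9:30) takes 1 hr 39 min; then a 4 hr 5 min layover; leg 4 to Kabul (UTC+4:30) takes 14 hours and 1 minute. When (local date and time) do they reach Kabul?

5:20 AM on September 4

Convert departure to UTC: 2:04 AM − 7:00 = 7:04 PM UTC on Sep 1.
Add 9 hours 10 minutes leg 1 → 4:14 AM UTC (Sep 2).
Add 4 hours 20 minutes layover in Varnholm → 8:34 AM UTC.
Add 15 hours 46 minutes leg 2 → 12:20 AM UTC (Sep 3).
Add 4 hours and 45 minutes layover in Saltmere → 5:05 AM UTC.
Add 1 hour 39 minutes leg 3 → 6:44 AM UTC.
Add 4 hours 5 minutes layover in Marquesas → 10:49 AM UTC.
Add 14 hours and 1 minute leg 4 → 12:50 AM UTC (Sep 4).
Kabul is UTC+4:30, so local arrival = 12:50 AM + 4:30 = 5:20 AM on Sep 4.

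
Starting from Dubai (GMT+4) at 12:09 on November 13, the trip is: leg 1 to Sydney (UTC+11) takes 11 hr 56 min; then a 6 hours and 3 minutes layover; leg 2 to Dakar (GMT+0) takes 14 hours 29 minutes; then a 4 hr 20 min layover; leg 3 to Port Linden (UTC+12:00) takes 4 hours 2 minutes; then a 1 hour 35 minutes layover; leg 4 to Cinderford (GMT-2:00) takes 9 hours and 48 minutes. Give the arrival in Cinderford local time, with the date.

10:22 on November 15

Convert departure to UTC: 12:09 − 4:00 = 08:09 UTC on Nov 13.
Add 11 hours 56 minutes leg 1 → 20:05 UTC.
Add 6 hours and 3 minutes layover in Sydney → 02:08 UTC (Nov 14).
Add 14 hours and 29 minutes leg 2 → 16:37 UTC.
Add 4 hours 20 minutes layover in Dakar → 20:57 UTC.
Add 4 hours and 2 minutes leg 3 → 00:59 UTC (Nov 15).
Add 1 hour and 35 minutes layover in Port Linden → 02:34 UTC.
Add 9 hours and 48 minutes leg 4 → 12:22 UTC.
Cinderford is UTC−2:00, so local arrival = 12:22 − 2:00 = 10:22 on Nov 15.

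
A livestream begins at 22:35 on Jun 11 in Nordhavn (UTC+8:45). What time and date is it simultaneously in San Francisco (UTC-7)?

06:50 on June 11

In UTC: 22:35 − 8:45 = 13:50 on Jun 11.
San Francisco is UTC−7:00: 13:50 − 7:00 = 06:50 on Jun 11.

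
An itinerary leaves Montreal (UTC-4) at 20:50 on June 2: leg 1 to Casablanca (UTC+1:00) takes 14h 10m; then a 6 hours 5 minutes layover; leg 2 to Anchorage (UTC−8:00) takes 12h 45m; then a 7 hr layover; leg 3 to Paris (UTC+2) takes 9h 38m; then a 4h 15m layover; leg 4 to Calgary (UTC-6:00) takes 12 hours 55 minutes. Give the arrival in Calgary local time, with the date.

13:38 on June 5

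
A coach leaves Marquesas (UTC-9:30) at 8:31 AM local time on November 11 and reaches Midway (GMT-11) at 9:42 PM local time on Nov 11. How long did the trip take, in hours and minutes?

Departure in UTC: 8:31 AM + 9:30 = 6:01 PM on Nov 11.
Arrival in UTC: 9:42 PM + 11:00 = 8:42 AM on Nov 12.
Elapsed = 8:42 AM − 6:01 PM (+1 day) = 14 hours 41 minutes.

14 hours 41 minutes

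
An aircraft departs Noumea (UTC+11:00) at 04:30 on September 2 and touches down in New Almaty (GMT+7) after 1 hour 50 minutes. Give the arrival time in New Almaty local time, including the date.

Convert departure to UTC: 04:30 − 11:00 = 17:30 UTC on Sep 1.
Add 1 hour and 50 minutes travel time → 19:20 UTC.
New Almaty is UTC+7:00, so local arrival = 19:20 + 7:00 = 02:20 on Sep 2.

02:20 on September 2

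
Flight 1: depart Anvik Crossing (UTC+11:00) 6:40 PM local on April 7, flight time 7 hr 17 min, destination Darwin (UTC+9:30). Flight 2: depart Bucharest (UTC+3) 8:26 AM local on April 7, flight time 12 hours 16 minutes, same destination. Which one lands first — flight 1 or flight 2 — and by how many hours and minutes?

Flight 1 in UTC: 6:40 PM − 11:00 = 7:40 AM on Apr 7.
+7 hours 17 minutes → arrive 2:57 PM UTC on Apr 7.
Flight 2 in UTC: 8:26 AM − 3:00 = 5:26 AM on Apr 7.
+12 hours and 16 minutes → arrive 5:42 PM UTC on Apr 7.
Flight 1 lands earlier by 2 hours 45 minutes.

the first, by 2 hours 45 minutes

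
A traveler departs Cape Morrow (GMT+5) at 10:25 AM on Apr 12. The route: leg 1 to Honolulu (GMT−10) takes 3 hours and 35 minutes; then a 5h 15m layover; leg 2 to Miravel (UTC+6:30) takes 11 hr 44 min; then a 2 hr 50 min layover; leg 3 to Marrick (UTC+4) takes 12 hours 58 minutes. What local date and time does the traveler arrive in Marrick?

9:47 PM on April 13

Convert departure to UTC: 10:25 AM − 5:00 = 5:25 AM UTC on Apr 12.
Add 3 hours 35 minutes leg 1 → 9:00 AM UTC.
Add 5 hours and 15 minutes layover in Honolulu → 2:15 PM UTC.
Add 11 hours 44 minutes leg 2 → 1:59 AM UTC (Apr 13).
Add 2 hours 50 minutes layover in Miravel → 4:49 AM UTC.
Add 12 hours 58 minutes leg 3 → 5:47 PM UTC.
Marrick is UTC+4:00, so local arrival = 5:47 PM + 4:00 = 9:47 PM on Apr 13.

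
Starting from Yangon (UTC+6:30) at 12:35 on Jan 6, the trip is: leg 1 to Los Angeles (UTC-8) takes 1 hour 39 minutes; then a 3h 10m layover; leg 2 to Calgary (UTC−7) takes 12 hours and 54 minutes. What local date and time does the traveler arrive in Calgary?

16:48 on Jan 6

Convert departure to UTC: 12:35 − 6:30 = 06:05 UTC on Jan 6.
Add 1 hour 39 minutes leg 1 → 07:44 UTC.
Add 3 hours and 10 minutes layover in Los Angeles → 10:54 UTC.
Add 12 hours and 54 minutes leg 2 → 23:48 UTC.
Calgary is UTC−7:00, so local arrival = 23:48 − 7:00 = 16:48 on Jan 6.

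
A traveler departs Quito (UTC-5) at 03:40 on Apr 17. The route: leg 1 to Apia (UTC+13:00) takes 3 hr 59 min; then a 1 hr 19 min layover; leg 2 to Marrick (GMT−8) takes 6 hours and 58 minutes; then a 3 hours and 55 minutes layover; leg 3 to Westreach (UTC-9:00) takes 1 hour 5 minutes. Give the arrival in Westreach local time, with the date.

16:56 on April 17

Convert departure to UTC: 03:40 + 5:00 = 08:40 UTC on Apr 17.
Add 3 hours 59 minutes leg 1 → 12:39 UTC.
Add 1 hour and 19 minutes layover in Apia → 13:58 UTC.
Add 6 hours 58 minutes leg 2 → 20:56 UTC.
Add 3 hours and 55 minutes layover in Marrick → 00:51 UTC (Apr 18).
Add 1 hour 5 minutes leg 3 → 01:56 UTC.
Westreach is UTC−9:00, so local arrival = 01:56 − 9:00 = 16:56 on Apr 17.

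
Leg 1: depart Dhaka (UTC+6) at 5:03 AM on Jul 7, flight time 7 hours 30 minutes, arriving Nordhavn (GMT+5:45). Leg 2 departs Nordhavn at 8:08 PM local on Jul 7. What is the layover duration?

Convert departure to UTC: 5:03 AM − 6:00 = 11:03 PM UTC on Jul 6.
Add 7 hours 30 minutes flight time → 6:33 AM UTC (Jul 7).
Nordhavn is UTC+5:45, so local arrival = 6:33 AM + 5:45 = 12:18 PM on Jul 7.
Layover = 8:08 PM − 12:18 PM = 7 hours 50 minutes.

7 hours 50 minutes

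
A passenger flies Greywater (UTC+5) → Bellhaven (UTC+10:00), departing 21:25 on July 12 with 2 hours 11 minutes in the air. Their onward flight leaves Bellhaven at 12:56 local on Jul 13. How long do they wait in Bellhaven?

8 hours 20 minutes

Convert departure to UTC: 21:25 − 5:00 = 16:25 UTC on Jul 12.
Add 2 hours and 11 minutes flight time → 18:36 UTC.
Bellhaven is UTC+10:00, so local arrival = 18:36 + 10:00 = 04:36 on Jul 13.
Layover = 12:56 − 04:36 = 8 hours 20 minutes.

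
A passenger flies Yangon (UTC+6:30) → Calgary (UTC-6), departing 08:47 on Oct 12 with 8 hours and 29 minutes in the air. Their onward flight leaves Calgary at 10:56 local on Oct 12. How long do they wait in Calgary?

6 hours 10 minutes

Convert departure to UTC: 08:47 − 6:30 = 02:17 UTC on Oct 12.
Add 8 hours 29 minutes flight time → 10:46 UTC.
Calgary is UTC−6:00, so local arrival = 10:46 − 6:00 = 04:46 on Oct 12.
Layover = 10:56 − 04:46 = 6 hours 10 minutes.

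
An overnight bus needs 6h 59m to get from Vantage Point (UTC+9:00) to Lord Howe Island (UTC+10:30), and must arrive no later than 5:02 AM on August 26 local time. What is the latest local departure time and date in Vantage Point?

Target arrival in UTC: 5:02 AM − 10:30 = 6:32 PM on Aug 25.
Subtract 6 hours 59 minutes → departure 11:33 AM UTC on Aug 25.
Vantage Point is UTC+9:00: 11:33 AM + 9:00 = 8:33 PM on Aug 25.

8:33 PM on August 25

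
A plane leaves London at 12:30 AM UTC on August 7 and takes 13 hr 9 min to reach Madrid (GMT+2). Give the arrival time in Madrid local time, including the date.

Departure is given in UTC: 12:30 AM on Aug 7.
Add 13 hours 9 minutes → 1:39 PM UTC.
Madrid is UTC+2:00: 1:39 PM + 2:00 = 3:39 PM on Aug 7.

3:39 PM on Aug 7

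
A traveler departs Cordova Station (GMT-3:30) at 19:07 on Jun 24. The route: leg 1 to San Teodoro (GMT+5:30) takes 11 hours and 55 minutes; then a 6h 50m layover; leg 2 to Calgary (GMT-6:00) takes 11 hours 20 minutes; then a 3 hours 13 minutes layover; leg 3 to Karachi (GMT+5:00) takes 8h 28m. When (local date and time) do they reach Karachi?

21:23 on June 26

Convert departure to UTC: 19:07 + 3:30 = 22:37 UTC on Jun 24.
Add 11 hours 55 minutes leg 1 → 10:32 UTC (Jun 25).
Add 6 hours and 50 minutes layover in San Teodoro → 17:22 UTC.
Add 11 hours and 20 minutes leg 2 → 04:42 UTC (Jun 26).
Add 3 hours 13 minutes layover in Calgary → 07:55 UTC.
Add 8 hours 28 minutes leg 3 → 16:23 UTC.
Karachi is UTC+5:00, so local arrival = 16:23 + 5:00 = 21:23 on Jun 26.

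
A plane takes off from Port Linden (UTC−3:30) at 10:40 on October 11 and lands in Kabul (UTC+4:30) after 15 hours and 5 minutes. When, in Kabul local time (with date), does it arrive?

Convert departure to UTC: 10:40 + 3:30 = 14:10 UTC on Oct 11.
Add 15 hours and 5 minutes travel time → 05:15 UTC (Oct 12).
Kabul is UTC+4:30, so local arrival = 05:15 + 4:30 = 09:45 on Oct 12.

09:45 on October 12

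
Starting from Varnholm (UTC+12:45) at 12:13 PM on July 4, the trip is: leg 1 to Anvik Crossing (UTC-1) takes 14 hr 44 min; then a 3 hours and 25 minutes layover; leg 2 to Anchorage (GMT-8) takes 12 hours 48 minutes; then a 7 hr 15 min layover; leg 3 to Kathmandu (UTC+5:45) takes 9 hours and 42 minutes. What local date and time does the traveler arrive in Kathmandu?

5:07 AM on Jul 6

Convert departure to UTC: 12:13 PM − 12:45 = 11:28 PM UTC on Jul 3.
Add 14 hours and 44 minutes leg 1 → 2:12 PM UTC (Jul 4).
Add 3 hours 25 minutes layover in Anvik Crossing → 5:37 PM UTC.
Add 12 hours 48 minutes leg 2 → 6:25 AM UTC (Jul 5).
Add 7 hours 15 minutes layover in Anchorage → 1:40 PM UTC.
Add 9 hours 42 minutes leg 3 → 11:22 PM UTC.
Kathmandu is UTC+5:45, so local arrival = 11:22 PM + 5:45 = 5:07 AM on Jul 6.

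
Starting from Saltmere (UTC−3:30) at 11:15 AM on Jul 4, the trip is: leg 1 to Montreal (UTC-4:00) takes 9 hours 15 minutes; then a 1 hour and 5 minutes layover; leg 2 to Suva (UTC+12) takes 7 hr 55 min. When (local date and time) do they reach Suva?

Convert departure to UTC: 11:15 AM + 3:30 = 2:45 PM UTC on Jul 4.
Add 9 hours 15 minutes leg 1 → 12:00 AM UTC (Jul 5).
Add 1 hour and 5 minutes layover in Montreal → 1:05 AM UTC.
Add 7 hours and 55 minutes leg 2 → 9:00 AM UTC.
Suva is UTC+12:00, so local arrival = 9:00 AM + 12:00 = 9:00 PM on Jul 5.

9:00 PM on July 5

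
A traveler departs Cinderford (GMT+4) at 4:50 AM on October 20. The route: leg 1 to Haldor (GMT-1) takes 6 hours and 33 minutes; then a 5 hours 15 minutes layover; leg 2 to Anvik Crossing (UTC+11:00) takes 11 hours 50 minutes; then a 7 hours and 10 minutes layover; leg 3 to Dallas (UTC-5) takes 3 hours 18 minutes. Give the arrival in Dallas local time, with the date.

Convert departure to UTC: 4:50 AM − 4:00 = 12:50 AM UTC on Oct 20.
Add 6 hours and 33 minutes leg 1 → 7:23 AM UTC.
Add 5 hours and 15 minutes layover in Haldor → 12:38 PM UTC.
Add 11 hours 50 minutes leg 2 → 12:28 AM UTC (Oct 21).
Add 7 hours and 10 minutes layover in Anvik Crossing → 7:38 AM UTC.
Add 3 hours and 18 minutes leg 3 → 10:56 AM UTC.
Dallas is UTC−5:00, so local arrival = 10:56 AM − 5:00 = 5:56 AM on Oct 21.

5:56 AM on Oct 21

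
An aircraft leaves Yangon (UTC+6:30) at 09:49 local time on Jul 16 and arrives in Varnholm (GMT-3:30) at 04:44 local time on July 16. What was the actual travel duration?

4 hours 55 minutes

Departure in UTC: 09:49 − 6:30 = 03:19 on Jul 16.
Arrival in UTC: 04:44 + 3:30 = 08:14 on Jul 16.
Elapsed = 08:14 − 03:19 = 4 hours 55 minutes.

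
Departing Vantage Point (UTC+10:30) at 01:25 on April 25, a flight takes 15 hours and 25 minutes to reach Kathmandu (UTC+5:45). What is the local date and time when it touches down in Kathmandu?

12:05 on April 25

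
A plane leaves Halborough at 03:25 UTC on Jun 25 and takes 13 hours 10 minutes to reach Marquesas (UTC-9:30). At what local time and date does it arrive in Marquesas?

07:05 on Jun 25

Departure is given in UTC: 03:25 on Jun 25.
Add 13 hours and 10 minutes → 16:35 UTC.
Marquesas is UTC−9:30: 16:35 − 9:30 = 07:05 on Jun 25.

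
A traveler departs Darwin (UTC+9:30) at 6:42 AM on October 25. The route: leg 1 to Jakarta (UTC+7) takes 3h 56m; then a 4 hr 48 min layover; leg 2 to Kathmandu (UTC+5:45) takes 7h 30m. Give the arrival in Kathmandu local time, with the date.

Convert departure to UTC: 6:42 AM − 9:30 = 9:12 PM UTC on Oct 24.
Add 3 hours 56 minutes leg 1 → 1:08 AM UTC (Oct 25).
Add 4 hours 48 minutes layover in Jakarta → 5:56 AM UTC.
Add 7 hours and 30 minutes leg 2 → 1:26 PM UTC.
Kathmandu is UTC+5:45, so local arrival = 1:26 PM + 5:45 = 7:11 PM on Oct 25.

7:11 PM on Oct 25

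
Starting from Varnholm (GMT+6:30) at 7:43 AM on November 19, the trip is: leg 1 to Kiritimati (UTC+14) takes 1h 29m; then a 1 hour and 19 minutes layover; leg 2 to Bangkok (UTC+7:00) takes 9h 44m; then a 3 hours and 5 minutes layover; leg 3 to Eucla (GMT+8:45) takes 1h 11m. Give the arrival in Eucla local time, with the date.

Convert departure to UTC: 7:43 AM − 6:30 = 1:13 AM UTC on Nov 19.
Add 1 hour and 29 minutes leg 1 → 2:42 AM UTC.
Add 1 hour 19 minutes layover in Kiritimati → 4:01 AM UTC.
Add 9 hours and 44 minutes leg 2 → 1:45 PM UTC.
Add 3 hours and 5 minutes layover in Bangkok → 4:50 PM UTC.
Add 1 hour 11 minutes leg 3 → 6:01 PM UTC.
Eucla is UTC+8:45, so local arrival = 6:01 PM + 8:45 = 2:46 AM on Nov 20.

2:46 AM on November 20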